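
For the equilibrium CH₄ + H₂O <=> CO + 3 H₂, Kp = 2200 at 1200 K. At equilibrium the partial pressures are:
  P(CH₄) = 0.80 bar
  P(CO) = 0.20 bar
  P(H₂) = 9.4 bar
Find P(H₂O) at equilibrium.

P(H₂O) = 0.094 bar

At equilibrium, Kp = P(CO)·P(H₂)³ / (P(CH₄)·P(H₂O)) = 2200.
(0.20)·(9.4)³ / ((0.80)·(P(H₂O))) = 2200
P(H₂O) = 0.0944 = 0.094 bar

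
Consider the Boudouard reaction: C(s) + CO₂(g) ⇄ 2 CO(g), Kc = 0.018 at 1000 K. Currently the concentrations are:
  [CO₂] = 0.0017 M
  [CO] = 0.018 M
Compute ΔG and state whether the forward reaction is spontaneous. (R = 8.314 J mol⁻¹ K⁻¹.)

ΔG = 19.6 kJ/mol; the forward reaction is non-spontaneous

(C is a pure solid — omitted from Qc.)
Qc = [CO]² / [CO₂] = (0.018)² / (0.0017) = 0.191
ΔG = RT ln(Qc/Kc) = (8.314 J mol⁻¹ K⁻¹)(1000 K) × ln(0.191/0.018)
   = (8.314 kJ/mol)(2.362) = 19.6 kJ/mol
ΔG > 0, so the forward reaction is non-spontaneous (proceeds in reverse).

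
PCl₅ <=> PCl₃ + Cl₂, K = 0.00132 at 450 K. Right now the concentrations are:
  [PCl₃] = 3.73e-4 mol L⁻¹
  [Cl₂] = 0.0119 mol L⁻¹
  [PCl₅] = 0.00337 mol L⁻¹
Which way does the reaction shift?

Q = [PCl₃]·[Cl₂] / [PCl₅] = (3.73e-4)·(0.0119) / (0.00337) = 0.00132
Q = 0.00132 = K, so the system is already at equilibrium.

neither direction; the system is at equilibrium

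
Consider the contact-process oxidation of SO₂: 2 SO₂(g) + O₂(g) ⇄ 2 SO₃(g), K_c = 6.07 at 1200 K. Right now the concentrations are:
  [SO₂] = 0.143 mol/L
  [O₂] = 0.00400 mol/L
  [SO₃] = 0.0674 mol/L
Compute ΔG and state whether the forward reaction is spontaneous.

Q_c = [SO₃]² / ([SO₂]²·[O₂]) = (0.0674)² / ((0.143)²·(0.00400)) = 55.5
ΔG = RT ln(Q_c/K_c) = (8.314 J mol⁻¹ K⁻¹)(1200 K) × ln(55.5/6.07)
   = (9.977 kJ/mol)(2.213) = 22.1 kJ/mol
ΔG > 0, so the forward reaction is non-spontaneous (proceeds in reverse).

ΔG = 22.1 kJ/mol; the forward reaction is non-spontaneous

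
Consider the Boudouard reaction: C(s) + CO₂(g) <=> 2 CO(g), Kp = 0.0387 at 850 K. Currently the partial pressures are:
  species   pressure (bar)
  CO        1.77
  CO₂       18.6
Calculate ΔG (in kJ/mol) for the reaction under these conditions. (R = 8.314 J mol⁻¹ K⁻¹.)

ΔG = 10.4 kJ/mol

(C is a pure solid — omitted from Qp.)
Qp = P(CO)² / P(CO₂) = (1.77)² / (18.6) = 0.168
ΔG = RT ln(Qp/Kp) = (8.314 J mol⁻¹ K⁻¹)(850 K) × ln(0.168/0.0387)
   = (7.067 kJ/mol)(1.468) = 10.4 kJ/mol
ΔG > 0, so the forward reaction is non-spontaneous (proceeds in reverse).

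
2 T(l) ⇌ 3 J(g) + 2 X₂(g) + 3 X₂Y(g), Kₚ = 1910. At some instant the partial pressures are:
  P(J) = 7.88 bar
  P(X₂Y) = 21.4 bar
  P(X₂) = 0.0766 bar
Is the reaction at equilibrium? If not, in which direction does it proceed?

(T is a pure liquid — omitted from Qₚ.)
Qₚ = P(J)³·P(X₂)²·P(X₂Y)³ = (7.88)³·(0.0766)²·(21.4)³ = 28100
Qₚ = 28100 > Kₚ = 1910, so the reverse reaction proceeds.

to the left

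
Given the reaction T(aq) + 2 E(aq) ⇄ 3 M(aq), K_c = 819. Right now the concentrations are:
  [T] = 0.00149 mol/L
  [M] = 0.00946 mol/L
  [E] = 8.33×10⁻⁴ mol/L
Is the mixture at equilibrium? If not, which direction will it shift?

yes, at equilibrium

Q_c = [M]³ / ([T]·[E]²) = (0.00946)³ / ((0.00149)·(8.33×10⁻⁴)²) = 819
Q_c = 819 = K_c; the system is at equilibrium.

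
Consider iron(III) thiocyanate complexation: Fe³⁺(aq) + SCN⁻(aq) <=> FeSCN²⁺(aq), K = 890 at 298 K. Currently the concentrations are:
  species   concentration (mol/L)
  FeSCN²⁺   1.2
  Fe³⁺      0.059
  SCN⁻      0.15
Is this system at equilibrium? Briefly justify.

Q = [FeSCN²⁺] / ([Fe³⁺]·[SCN⁻]) = (1.2) / ((0.059)·(0.15)) = 140
Q = 140 < K = 890: net forward reaction.

no; Q < K, reaction proceeds forward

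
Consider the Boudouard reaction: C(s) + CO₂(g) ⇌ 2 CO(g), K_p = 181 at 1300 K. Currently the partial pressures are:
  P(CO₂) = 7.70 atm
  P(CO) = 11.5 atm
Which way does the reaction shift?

toward products

(C is a pure solid — omitted from Q_p.)
Q_p = P(CO)² / P(CO₂) = (11.5)² / (7.70) = 17.2
Q_p = 17.2 < K_p = 181, so the forward reaction proceeds.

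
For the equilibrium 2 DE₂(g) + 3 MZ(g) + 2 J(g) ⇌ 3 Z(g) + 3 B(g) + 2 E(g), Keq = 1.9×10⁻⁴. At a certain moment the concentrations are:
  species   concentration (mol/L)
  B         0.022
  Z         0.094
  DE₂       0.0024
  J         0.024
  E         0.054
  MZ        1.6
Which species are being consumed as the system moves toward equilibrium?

Q = [Z]³·[B]³·[E]² / ([DE₂]²·[MZ]³·[J]²) = (0.094)³·(0.022)³·(0.054)² / ((0.0024)²·(1.6)³·(0.024)²) = 0.0019
Q = 0.0019 > Keq = 1.9×10⁻⁴: net reverse reaction.

Z, B, E (products)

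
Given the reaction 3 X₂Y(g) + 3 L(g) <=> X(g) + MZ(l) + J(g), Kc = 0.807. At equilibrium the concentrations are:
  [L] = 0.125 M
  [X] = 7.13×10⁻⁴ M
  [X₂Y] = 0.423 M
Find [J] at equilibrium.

[J] = 0.167 M

(MZ is a pure liquid — omitted from Kc.)
At equilibrium, Kc = [X]·[J] / ([X₂Y]³·[L]³) = 0.807.
(7.13×10⁻⁴)·([J]) / ((0.423)³·(0.125)³) = 0.807
[J] = 0.167 M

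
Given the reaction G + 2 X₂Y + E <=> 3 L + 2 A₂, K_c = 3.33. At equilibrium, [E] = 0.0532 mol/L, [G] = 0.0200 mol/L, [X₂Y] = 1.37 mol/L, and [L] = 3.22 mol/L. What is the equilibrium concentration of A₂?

[A₂] = 0.0141 mol/L

At equilibrium, K_c = [L]³·[A₂]² / ([G]·[X₂Y]²·[E]) = 3.33.
(3.22)³·([A₂])² / ((0.0200)·(1.37)²·(0.0532)) = 3.33
[A₂]² = 1.99×10⁻⁴ ⇒ [A₂] = 0.0141 mol/L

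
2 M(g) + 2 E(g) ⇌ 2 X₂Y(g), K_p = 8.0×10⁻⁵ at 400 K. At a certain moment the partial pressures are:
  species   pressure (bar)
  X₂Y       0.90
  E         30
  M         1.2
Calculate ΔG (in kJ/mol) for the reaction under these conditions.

Q_p = P(X₂Y)² / (P(M)²·P(E)²) = (0.90)² / ((1.2)²·(30)²) = 6.25×10⁻⁴
ΔG = RT ln(Q_p/K_p) = (8.314 J mol⁻¹ K⁻¹)(400 K) × ln(6.25×10⁻⁴/8.0×10⁻⁵)
   = (3.326 kJ/mol)(2.056) = 6.84 kJ/mol
ΔG > 0, so the forward reaction is non-spontaneous (proceeds in reverse).

ΔG = 6.84 kJ/mol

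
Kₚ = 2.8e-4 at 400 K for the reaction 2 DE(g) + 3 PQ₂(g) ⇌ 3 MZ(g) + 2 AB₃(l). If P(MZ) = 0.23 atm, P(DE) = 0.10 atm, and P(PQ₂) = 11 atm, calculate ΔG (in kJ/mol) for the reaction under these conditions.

ΔG = 3.93 kJ/mol

(AB₃ is a pure liquid — omitted from Qₚ.)
Qₚ = P(MZ)³ / (P(DE)²·P(PQ₂)³) = (0.23)³ / ((0.10)²·(11)³) = 9.14e-4
ΔG = RT ln(Qₚ/Kₚ) = (8.314 J mol⁻¹ K⁻¹)(400 K) × ln(9.14e-4/2.8e-4)
   = (3.326 kJ/mol)(1.183) = 3.93 kJ/mol
ΔG > 0, so the forward reaction is non-spontaneous (proceeds in reverse).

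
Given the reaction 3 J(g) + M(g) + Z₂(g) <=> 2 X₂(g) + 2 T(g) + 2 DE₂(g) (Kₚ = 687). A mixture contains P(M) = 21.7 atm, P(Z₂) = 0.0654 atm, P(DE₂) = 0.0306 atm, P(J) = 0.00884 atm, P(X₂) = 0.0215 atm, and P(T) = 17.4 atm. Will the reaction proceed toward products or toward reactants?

toward products

Qₚ = P(X₂)²·P(T)²·P(DE₂)² / (P(J)³·P(M)·P(Z₂)) = (0.0215)²·(17.4)²·(0.0306)² / ((0.00884)³·(21.7)·(0.0654)) = 134
Qₚ = 134 < Kₚ = 687, so the forward reaction proceeds.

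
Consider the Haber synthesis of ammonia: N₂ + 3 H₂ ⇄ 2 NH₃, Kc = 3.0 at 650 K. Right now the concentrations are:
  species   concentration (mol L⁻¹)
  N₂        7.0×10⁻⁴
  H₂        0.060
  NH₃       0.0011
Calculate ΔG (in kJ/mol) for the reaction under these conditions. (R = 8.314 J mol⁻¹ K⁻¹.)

Qc = [NH₃]² / ([N₂]·[H₂]³) = (0.0011)² / ((7.0×10⁻⁴)·(0.060)³) = 8.00
ΔG = RT ln(Qc/Kc) = (8.314 J mol⁻¹ K⁻¹)(650 K) × ln(8.00/3.0)
   = (5.404 kJ/mol)(0.9808) = 5.30 kJ/mol
ΔG > 0, so the forward reaction is non-spontaneous (proceeds in reverse).

ΔG = 5.30 kJ/mol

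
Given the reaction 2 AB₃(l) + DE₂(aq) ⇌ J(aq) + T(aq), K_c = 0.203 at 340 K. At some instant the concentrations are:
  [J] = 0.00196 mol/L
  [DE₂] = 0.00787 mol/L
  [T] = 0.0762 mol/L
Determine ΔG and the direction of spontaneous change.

ΔG = -6.70 kJ/mol; the forward reaction is spontaneous

(AB₃ is a pure liquid — omitted from Q_c.)
Q_c = [J]·[T] / [DE₂] = (0.00196)·(0.0762) / (0.00787) = 0.0190
ΔG = RT ln(Q_c/K_c) = (8.314 J mol⁻¹ K⁻¹)(340 K) × ln(0.0190/0.203)
   = (2.827 kJ/mol)(-2.369) = -6.70 kJ/mol
ΔG < 0, so the forward reaction is spontaneous (proceeds forward).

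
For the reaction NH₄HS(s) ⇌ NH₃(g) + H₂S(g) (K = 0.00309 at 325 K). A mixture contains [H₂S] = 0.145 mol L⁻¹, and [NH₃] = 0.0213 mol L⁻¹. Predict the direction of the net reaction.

no net change (already at equilibrium)

(NH₄HS is a pure solid — omitted from Q.)
Q = [NH₃]·[H₂S] = (0.0213)·(0.145) = 0.00309
Q = 0.00309 = K, so the system is already at equilibrium.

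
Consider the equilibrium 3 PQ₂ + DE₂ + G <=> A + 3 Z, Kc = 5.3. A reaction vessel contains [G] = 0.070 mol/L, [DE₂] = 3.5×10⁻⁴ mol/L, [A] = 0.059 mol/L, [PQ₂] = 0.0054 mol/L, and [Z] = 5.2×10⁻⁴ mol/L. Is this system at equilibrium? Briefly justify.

no; Q < K, reaction proceeds forward

Qc = [A]·[Z]³ / ([PQ₂]³·[DE₂]·[G]) = (0.059)·(5.2×10⁻⁴)³ / ((0.0054)³·(3.5×10⁻⁴)·(0.070)) = 2.2
Qc = 2.2 < Kc = 5.3: net forward reaction.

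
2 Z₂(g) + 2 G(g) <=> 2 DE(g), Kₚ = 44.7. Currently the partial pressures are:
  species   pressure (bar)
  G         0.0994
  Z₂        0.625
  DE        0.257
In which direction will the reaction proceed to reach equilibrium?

Qₚ = P(DE)² / (P(Z₂)²·P(G)²) = (0.257)² / ((0.625)²·(0.0994)²) = 17.1
Qₚ = 17.1 < Kₚ = 44.7, so the forward reaction proceeds.

toward products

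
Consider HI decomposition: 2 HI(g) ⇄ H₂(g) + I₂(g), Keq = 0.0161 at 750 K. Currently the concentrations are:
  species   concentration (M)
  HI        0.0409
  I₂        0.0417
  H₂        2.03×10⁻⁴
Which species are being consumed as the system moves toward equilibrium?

HI (reactants)

Q = [H₂]·[I₂] / [HI]² = (2.03×10⁻⁴)·(0.0417) / (0.0409)² = 0.00506
Q = 0.00506 < Keq = 0.0161: net forward reaction.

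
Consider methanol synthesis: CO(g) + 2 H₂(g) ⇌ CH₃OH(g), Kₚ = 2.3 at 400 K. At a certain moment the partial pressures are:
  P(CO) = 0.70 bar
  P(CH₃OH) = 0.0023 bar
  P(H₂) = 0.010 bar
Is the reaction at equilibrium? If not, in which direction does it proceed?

to the left

Qₚ = P(CH₃OH) / (P(CO)·P(H₂)²) = (0.0023) / ((0.70)·(0.010)²) = 33
Qₚ = 33 > Kₚ = 2.3, so the reverse reaction proceeds.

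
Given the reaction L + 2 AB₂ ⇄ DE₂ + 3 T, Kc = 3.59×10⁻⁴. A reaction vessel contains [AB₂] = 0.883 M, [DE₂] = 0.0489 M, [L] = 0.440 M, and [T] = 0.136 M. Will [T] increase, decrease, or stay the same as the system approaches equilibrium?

stay the same

Qc = [DE₂]·[T]³ / ([L]·[AB₂]²) = (0.0489)·(0.136)³ / ((0.440)·(0.883)²) = 3.59×10⁻⁴
Qc = 3.59×10⁻⁴ = Kc; the system is at equilibrium.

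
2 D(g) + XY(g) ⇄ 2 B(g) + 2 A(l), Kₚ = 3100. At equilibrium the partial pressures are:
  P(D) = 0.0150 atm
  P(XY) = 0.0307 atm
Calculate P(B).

(A is a pure liquid — omitted from Kₚ.)
At equilibrium, Kₚ = P(B)² / (P(D)²·P(XY)) = 3100.
(P(B))² / ((0.0150)²·(0.0307)) = 3100
P(B)² = 0.0214 ⇒ P(B) = 0.146 atm

P(B) = 0.146 atm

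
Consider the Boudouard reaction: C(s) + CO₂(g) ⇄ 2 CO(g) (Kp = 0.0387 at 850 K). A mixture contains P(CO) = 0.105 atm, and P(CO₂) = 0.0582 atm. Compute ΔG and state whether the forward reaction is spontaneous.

(C is a pure solid — omitted from Qp.)
Qp = P(CO)² / P(CO₂) = (0.105)² / (0.0582) = 0.189
ΔG = RT ln(Qp/Kp) = (8.314 J mol⁻¹ K⁻¹)(850 K) × ln(0.189/0.0387)
   = (7.067 kJ/mol)(1.586) = 11.2 kJ/mol
ΔG > 0, so the forward reaction is non-spontaneous (proceeds in reverse).

ΔG = 11.2 kJ/mol; the forward reaction is non-spontaneous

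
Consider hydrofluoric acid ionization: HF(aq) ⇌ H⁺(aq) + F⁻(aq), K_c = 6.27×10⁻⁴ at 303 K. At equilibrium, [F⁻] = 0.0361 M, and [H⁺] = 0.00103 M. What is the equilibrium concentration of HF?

[HF] = 0.0593 M

At equilibrium, K_c = [H⁺]·[F⁻] / [HF] = 6.27×10⁻⁴.
(0.00103)·(0.0361) / ([HF]) = 6.27×10⁻⁴
[HF] = 0.0593 M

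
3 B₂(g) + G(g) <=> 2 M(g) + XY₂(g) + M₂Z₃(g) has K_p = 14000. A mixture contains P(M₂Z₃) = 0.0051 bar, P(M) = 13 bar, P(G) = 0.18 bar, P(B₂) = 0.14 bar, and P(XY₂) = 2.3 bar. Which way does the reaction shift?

Q_p = P(M)²·P(XY₂)·P(M₂Z₃) / (P(B₂)³·P(G)) = (13)²·(2.3)·(0.0051) / ((0.14)³·(0.18)) = 4000
Q_p = 4000 < K_p = 14000, so the forward reaction proceeds.

in the forward direction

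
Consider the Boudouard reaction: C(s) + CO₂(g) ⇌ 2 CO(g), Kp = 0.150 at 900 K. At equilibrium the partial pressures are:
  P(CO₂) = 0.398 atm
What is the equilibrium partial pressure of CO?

(C is a pure solid — omitted from Kp.)
At equilibrium, Kp = P(CO)² / P(CO₂) = 0.150.
(P(CO))² / (0.398) = 0.150
P(CO)² = 0.0597 ⇒ P(CO) = 0.244 atm

P(CO) = 0.244 atm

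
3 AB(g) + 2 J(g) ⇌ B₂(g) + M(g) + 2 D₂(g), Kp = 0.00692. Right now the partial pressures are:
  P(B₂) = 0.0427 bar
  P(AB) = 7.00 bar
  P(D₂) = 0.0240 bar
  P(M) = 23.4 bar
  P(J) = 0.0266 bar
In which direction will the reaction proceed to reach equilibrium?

in the forward direction

Qp = P(B₂)·P(M)·P(D₂)² / (P(AB)³·P(J)²) = (0.0427)·(23.4)·(0.0240)² / ((7.00)³·(0.0266)²) = 0.00237
Qp = 0.00237 < Kp = 0.00692, so the forward reaction proceeds.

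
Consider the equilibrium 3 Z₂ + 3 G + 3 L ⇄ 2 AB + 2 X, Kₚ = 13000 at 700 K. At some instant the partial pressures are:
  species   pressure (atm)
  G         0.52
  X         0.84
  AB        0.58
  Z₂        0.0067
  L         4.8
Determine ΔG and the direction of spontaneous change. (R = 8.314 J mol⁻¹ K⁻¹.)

ΔG = 7.93 kJ/mol; the forward reaction is non-spontaneous

Qₚ = P(AB)²·P(X)² / (P(Z₂)³·P(G)³·P(L)³) = (0.58)²·(0.84)² / ((0.0067)³·(0.52)³·(4.8)³) = 50800
ΔG = RT ln(Qₚ/Kₚ) = (8.314 J mol⁻¹ K⁻¹)(700 K) × ln(50800/13000)
   = (5.820 kJ/mol)(1.363) = 7.93 kJ/mol
ΔG > 0, so the forward reaction is non-spontaneous (proceeds in reverse).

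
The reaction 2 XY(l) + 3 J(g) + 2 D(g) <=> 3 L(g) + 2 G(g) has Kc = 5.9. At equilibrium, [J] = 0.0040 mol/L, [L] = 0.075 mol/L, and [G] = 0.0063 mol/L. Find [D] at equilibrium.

[D] = 0.21 mol/L

(XY is a pure liquid — omitted from Kc.)
At equilibrium, Kc = [L]³·[G]² / ([J]³·[D]²) = 5.9.
(0.075)³·(0.0063)² / ((0.0040)³·([D])²) = 5.9
[D]² = 0.0443 ⇒ [D] = 0.21 mol/L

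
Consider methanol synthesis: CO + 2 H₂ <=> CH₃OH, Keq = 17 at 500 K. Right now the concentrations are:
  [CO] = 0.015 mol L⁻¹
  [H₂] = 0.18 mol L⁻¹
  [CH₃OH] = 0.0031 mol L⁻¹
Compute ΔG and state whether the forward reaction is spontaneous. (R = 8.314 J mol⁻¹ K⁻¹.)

ΔG = -4.07 kJ/mol; the forward reaction is spontaneous

Q = [CH₃OH] / ([CO]·[H₂]²) = (0.0031) / ((0.015)·(0.18)²) = 6.38
ΔG = RT ln(Q/Keq) = (8.314 J mol⁻¹ K⁻¹)(500 K) × ln(6.38/17)
   = (4.157 kJ/mol)(-0.9800) = -4.07 kJ/mol
ΔG < 0, so the forward reaction is spontaneous (proceeds forward).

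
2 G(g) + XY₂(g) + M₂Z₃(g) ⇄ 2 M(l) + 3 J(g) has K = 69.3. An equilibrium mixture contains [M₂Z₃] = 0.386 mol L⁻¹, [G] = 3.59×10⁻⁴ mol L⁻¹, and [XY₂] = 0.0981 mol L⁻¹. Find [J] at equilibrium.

[J] = 0.00697 mol L⁻¹

(M is a pure liquid — omitted from K.)
At equilibrium, K = [J]³ / ([G]²·[XY₂]·[M₂Z₃]) = 69.3.
([J])³ / ((3.59×10⁻⁴)²·(0.0981)·(0.386)) = 69.3
[J]³ = 3.38×10⁻⁷ ⇒ [J] = 0.00697 mol L⁻¹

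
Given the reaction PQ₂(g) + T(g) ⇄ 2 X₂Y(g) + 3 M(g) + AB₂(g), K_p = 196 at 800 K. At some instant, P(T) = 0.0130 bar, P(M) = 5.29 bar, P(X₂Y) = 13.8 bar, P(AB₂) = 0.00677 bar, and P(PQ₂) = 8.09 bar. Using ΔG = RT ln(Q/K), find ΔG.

Q_p = P(X₂Y)²·P(M)³·P(AB₂) / (P(PQ₂)·P(T)) = (13.8)²·(5.29)³·(0.00677) / ((8.09)·(0.0130)) = 1810
ΔG = RT ln(Q_p/K_p) = (8.314 J mol⁻¹ K⁻¹)(800 K) × ln(1810/196)
   = (6.651 kJ/mol)(2.223) = 14.8 kJ/mol
ΔG > 0, so the forward reaction is non-spontaneous (proceeds in reverse).

ΔG = 14.8 kJ/mol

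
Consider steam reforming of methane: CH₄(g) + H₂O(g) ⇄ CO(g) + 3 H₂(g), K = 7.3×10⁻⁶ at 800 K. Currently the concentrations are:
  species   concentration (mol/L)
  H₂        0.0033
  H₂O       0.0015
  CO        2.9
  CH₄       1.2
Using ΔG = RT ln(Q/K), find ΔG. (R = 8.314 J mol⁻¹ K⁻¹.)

ΔG = 13.8 kJ/mol

Q = [CO]·[H₂]³ / ([CH₄]·[H₂O]) = (2.9)·(0.0033)³ / ((1.2)·(0.0015)) = 5.79×10⁻⁵
ΔG = RT ln(Q/K) = (8.314 J mol⁻¹ K⁻¹)(800 K) × ln(5.79×10⁻⁵/7.3×10⁻⁶)
   = (6.651 kJ/mol)(2.071) = 13.8 kJ/mol
ΔG > 0, so the forward reaction is non-spontaneous (proceeds in reverse).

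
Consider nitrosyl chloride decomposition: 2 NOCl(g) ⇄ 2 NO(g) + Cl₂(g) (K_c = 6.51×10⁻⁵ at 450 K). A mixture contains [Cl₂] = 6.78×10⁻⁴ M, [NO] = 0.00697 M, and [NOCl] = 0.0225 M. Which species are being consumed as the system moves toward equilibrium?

none (at equilibrium)

Q_c = [NO]²·[Cl₂] / [NOCl]² = (0.00697)²·(6.78×10⁻⁴) / (0.0225)² = 6.51×10⁻⁵
Q_c = 6.51×10⁻⁵ = K_c; the system is at equilibrium.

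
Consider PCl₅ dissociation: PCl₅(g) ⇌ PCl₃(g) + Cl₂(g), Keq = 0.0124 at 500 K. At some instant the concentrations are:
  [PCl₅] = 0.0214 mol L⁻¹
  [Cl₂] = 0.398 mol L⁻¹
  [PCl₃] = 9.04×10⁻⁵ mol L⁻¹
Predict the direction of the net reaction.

Q = [PCl₃]·[Cl₂] / [PCl₅] = (9.04×10⁻⁵)·(0.398) / (0.0214) = 0.00168
Q = 0.00168 < Keq = 0.0124, so the forward reaction proceeds.

forward (toward products)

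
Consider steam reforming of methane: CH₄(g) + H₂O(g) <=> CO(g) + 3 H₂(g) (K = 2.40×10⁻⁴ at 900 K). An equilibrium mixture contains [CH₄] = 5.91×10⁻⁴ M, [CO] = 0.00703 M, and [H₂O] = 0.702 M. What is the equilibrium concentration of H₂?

At equilibrium, K = [CO]·[H₂]³ / ([CH₄]·[H₂O]) = 2.40×10⁻⁴.
(0.00703)·([H₂])³ / ((5.91×10⁻⁴)·(0.702)) = 2.40×10⁻⁴
[H₂]³ = 1.42×10⁻⁵ ⇒ [H₂] = 0.0242 M

[H₂] = 0.0242 M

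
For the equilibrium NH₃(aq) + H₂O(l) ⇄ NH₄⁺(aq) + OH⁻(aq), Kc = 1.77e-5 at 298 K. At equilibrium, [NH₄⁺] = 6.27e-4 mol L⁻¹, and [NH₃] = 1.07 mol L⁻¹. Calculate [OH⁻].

[OH⁻] = 0.0302 mol L⁻¹

(H₂O is a pure liquid — omitted from Kc.)
At equilibrium, Kc = [NH₄⁺]·[OH⁻] / [NH₃] = 1.77e-5.
(6.27e-4)·([OH⁻]) / (1.07) = 1.77e-5
[OH⁻] = 0.0302 mol L⁻¹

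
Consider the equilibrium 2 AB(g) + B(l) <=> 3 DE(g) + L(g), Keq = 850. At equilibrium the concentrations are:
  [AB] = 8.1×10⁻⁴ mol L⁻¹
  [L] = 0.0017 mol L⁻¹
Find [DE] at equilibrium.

(B is a pure liquid — omitted from Keq.)
At equilibrium, Keq = [DE]³·[L] / [AB]² = 850.
([DE])³·(0.0017) / (8.1×10⁻⁴)² = 850
[DE]³ = 0.328 ⇒ [DE] = 0.69 mol L⁻¹

[DE] = 0.69 mol L⁻¹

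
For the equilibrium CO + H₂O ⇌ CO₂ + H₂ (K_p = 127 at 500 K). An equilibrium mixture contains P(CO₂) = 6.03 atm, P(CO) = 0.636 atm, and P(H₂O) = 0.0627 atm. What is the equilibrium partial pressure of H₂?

At equilibrium, K_p = P(CO₂)·P(H₂) / (P(CO)·P(H₂O)) = 127.
(6.03)·(P(H₂)) / ((0.636)·(0.0627)) = 127
P(H₂) = 0.840 atm

P(H₂) = 0.840 atm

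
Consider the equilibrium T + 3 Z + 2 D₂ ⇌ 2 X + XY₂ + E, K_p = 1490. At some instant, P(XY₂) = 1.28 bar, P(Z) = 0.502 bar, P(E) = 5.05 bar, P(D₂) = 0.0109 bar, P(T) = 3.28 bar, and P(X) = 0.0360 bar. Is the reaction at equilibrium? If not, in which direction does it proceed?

Q_p = P(X)²·P(XY₂)·P(E) / (P(T)·P(Z)³·P(D₂)²) = (0.0360)²·(1.28)·(5.05) / ((3.28)·(0.502)³·(0.0109)²) = 170
Q_p = 170 < K_p = 1490, so the forward reaction proceeds.

toward products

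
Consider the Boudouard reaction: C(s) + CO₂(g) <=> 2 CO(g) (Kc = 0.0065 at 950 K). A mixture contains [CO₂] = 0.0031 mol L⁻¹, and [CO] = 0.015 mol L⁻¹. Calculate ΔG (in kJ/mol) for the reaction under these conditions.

ΔG = 19.1 kJ/mol

(C is a pure solid — omitted from Qc.)
Qc = [CO]² / [CO₂] = (0.015)² / (0.0031) = 0.0726
ΔG = RT ln(Qc/Kc) = (8.314 J mol⁻¹ K⁻¹)(950 K) × ln(0.0726/0.0065)
   = (7.898 kJ/mol)(2.413) = 19.1 kJ/mol
ΔG > 0, so the forward reaction is non-spontaneous (proceeds in reverse).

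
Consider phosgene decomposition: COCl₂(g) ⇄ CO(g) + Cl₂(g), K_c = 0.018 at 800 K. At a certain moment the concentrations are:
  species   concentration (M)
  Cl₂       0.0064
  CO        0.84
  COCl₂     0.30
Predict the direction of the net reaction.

Q_c = [CO]·[Cl₂] / [COCl₂] = (0.84)·(0.0064) / (0.30) = 0.018
Q_c = 0.018 = K_c, so the system is already at equilibrium.

neither direction; the system is at equilibrium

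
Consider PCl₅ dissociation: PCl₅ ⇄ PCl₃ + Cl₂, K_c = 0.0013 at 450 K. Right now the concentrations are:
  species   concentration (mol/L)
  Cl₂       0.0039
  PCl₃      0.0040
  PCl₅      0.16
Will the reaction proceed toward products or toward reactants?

Q_c = [PCl₃]·[Cl₂] / [PCl₅] = (0.0040)·(0.0039) / (0.16) = 9.7×10⁻⁵
Q_c = 9.7×10⁻⁵ < K_c = 0.0013, so the forward reaction proceeds.

in the forward direction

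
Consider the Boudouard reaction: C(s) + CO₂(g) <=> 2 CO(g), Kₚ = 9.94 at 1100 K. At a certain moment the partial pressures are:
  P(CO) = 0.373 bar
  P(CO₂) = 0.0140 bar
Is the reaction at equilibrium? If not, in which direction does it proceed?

at equilibrium

(C is a pure solid — omitted from Qₚ.)
Qₚ = P(CO)² / P(CO₂) = (0.373)² / (0.0140) = 9.94
Qₚ = 9.94 = Kₚ, so the system is already at equilibrium.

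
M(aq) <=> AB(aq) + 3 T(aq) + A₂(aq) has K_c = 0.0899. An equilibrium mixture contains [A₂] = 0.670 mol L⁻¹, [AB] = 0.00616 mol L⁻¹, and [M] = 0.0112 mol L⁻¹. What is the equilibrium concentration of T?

[T] = 0.625 mol L⁻¹

At equilibrium, K_c = [AB]·[T]³·[A₂] / [M] = 0.0899.
(0.00616)·([T])³·(0.670) / (0.0112) = 0.0899
[T]³ = 0.244 ⇒ [T] = 0.625 mol L⁻¹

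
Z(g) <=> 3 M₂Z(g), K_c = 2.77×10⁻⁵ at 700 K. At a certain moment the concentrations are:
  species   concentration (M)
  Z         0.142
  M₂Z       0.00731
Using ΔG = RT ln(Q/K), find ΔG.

Q_c = [M₂Z]³ / [Z] = (0.00731)³ / (0.142) = 2.75×10⁻⁶
ΔG = RT ln(Q_c/K_c) = (8.314 J mol⁻¹ K⁻¹)(700 K) × ln(2.75×10⁻⁶/2.77×10⁻⁵)
   = (5.820 kJ/mol)(-2.310) = -13.4 kJ/mol
ΔG < 0, so the forward reaction is spontaneous (proceeds forward).

ΔG = -13.4 kJ/mol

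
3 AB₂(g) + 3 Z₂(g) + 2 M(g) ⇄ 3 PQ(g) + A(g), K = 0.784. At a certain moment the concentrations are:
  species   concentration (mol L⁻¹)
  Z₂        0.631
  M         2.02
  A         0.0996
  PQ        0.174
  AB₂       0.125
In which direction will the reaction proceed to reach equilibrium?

forward (toward products)

Q = [PQ]³·[A] / ([AB₂]³·[Z₂]³·[M]²) = (0.174)³·(0.0996) / ((0.125)³·(0.631)³·(2.02)²) = 0.262
Q = 0.262 < K = 0.784, so the forward reaction proceeds.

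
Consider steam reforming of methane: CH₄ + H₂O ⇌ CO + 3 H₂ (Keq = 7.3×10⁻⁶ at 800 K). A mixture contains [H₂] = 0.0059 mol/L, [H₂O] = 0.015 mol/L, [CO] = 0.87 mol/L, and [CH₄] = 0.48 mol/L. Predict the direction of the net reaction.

Q = [CO]·[H₂]³ / ([CH₄]·[H₂O]) = (0.87)·(0.0059)³ / ((0.48)·(0.015)) = 2.5×10⁻⁵
Q = 2.5×10⁻⁵ > Keq = 7.3×10⁻⁶, so the reverse reaction proceeds.

toward reactants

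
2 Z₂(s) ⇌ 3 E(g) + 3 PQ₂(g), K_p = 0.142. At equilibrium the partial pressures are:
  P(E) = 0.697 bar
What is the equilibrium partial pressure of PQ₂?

P(PQ₂) = 0.749 bar

(Z₂ is a pure solid — omitted from K_p.)
At equilibrium, K_p = P(E)³·P(PQ₂)³ = 0.142.
(0.697)³·(P(PQ₂))³ = 0.142
P(PQ₂)³ = 0.419 ⇒ P(PQ₂) = 0.749 bar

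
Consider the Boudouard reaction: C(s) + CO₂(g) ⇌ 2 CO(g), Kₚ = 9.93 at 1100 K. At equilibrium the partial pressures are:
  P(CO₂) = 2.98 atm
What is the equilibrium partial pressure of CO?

P(CO) = 5.44 atm

(C is a pure solid — omitted from Kₚ.)
At equilibrium, Kₚ = P(CO)² / P(CO₂) = 9.93.
(P(CO))² / (2.98) = 9.93
P(CO)² = 29.6 ⇒ P(CO) = 5.44 atm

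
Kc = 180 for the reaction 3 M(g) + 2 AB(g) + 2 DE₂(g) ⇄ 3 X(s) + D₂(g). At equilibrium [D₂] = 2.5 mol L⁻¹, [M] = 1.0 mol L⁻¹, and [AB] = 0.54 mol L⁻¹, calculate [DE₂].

(X is a pure solid — omitted from Kc.)
At equilibrium, Kc = [D₂] / ([M]³·[AB]²·[DE₂]²) = 180.
(2.5) / ((1.0)³·(0.54)²·([DE₂])²) = 180
[DE₂]² = 0.0476 ⇒ [DE₂] = 0.22 mol L⁻¹

[DE₂] = 0.22 mol L⁻¹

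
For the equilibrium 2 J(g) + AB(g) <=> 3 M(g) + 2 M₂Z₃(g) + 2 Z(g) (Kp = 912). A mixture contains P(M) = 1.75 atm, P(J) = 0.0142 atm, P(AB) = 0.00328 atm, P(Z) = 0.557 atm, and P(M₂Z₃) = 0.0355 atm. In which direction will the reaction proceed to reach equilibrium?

Qp = P(M)³·P(M₂Z₃)²·P(Z)² / (P(J)²·P(AB)) = (1.75)³·(0.0355)²·(0.557)² / ((0.0142)²·(0.00328)) = 3170
Qp = 3170 > Kp = 912, so the reverse reaction proceeds.

in the reverse direction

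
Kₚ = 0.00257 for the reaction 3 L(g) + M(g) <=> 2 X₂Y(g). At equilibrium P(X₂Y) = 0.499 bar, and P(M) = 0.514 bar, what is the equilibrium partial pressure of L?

P(L) = 5.73 bar

At equilibrium, Kₚ = P(X₂Y)² / (P(L)³·P(M)) = 0.00257.
(0.499)² / ((P(L))³·(0.514)) = 0.00257
P(L)³ = 188 ⇒ P(L) = 5.73 bar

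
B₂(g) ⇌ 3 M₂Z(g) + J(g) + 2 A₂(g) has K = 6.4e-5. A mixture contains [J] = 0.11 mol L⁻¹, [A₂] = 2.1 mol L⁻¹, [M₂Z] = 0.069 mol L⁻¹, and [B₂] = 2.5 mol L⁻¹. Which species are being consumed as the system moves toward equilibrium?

none (at equilibrium)

Q = [M₂Z]³·[J]·[A₂]² / [B₂] = (0.069)³·(0.11)·(2.1)² / (2.5) = 6.4e-5
Q = 6.4e-5 = K; the system is at equilibrium.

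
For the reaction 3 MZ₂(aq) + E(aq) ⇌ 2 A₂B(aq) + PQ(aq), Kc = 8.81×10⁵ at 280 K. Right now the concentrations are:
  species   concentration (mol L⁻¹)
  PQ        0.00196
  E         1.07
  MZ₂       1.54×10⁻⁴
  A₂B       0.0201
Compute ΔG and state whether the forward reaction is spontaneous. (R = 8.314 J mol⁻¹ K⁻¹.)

ΔG = -3.42 kJ/mol; the forward reaction is spontaneous

Qc = [A₂B]²·[PQ] / ([MZ₂]³·[E]) = (0.0201)²·(0.00196) / ((1.54×10⁻⁴)³·(1.07)) = 2.03×10⁵
ΔG = RT ln(Qc/Kc) = (8.314 J mol⁻¹ K⁻¹)(280 K) × ln(2.03×10⁵/8.81×10⁵)
   = (2.328 kJ/mol)(-1.468) = -3.42 kJ/mol
ΔG < 0, so the forward reaction is spontaneous (proceeds forward).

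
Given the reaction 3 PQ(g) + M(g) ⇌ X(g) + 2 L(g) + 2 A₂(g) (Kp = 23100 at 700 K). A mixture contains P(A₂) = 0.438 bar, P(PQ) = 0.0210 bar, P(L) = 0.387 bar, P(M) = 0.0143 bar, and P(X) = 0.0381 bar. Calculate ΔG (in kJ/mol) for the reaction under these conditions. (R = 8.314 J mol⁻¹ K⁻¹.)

Qp = P(X)·P(L)²·P(A₂)² / (P(PQ)³·P(M)) = (0.0381)·(0.387)²·(0.438)² / ((0.0210)³·(0.0143)) = 8270
ΔG = RT ln(Qp/Kp) = (8.314 J mol⁻¹ K⁻¹)(700 K) × ln(8270/23100)
   = (5.820 kJ/mol)(-1.027) = -5.98 kJ/mol
ΔG < 0, so the forward reaction is spontaneous (proceeds forward).

ΔG = -5.98 kJ/mol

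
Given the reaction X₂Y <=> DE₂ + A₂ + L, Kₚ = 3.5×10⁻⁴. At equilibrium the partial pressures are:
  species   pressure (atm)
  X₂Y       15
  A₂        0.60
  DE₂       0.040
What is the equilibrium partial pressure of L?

At equilibrium, Kₚ = P(DE₂)·P(A₂)·P(L) / P(X₂Y) = 3.5×10⁻⁴.
(0.040)·(0.60)·(P(L)) / (15) = 3.5×10⁻⁴
P(L) = 0.219 = 0.22 atm

P(L) = 0.22 atm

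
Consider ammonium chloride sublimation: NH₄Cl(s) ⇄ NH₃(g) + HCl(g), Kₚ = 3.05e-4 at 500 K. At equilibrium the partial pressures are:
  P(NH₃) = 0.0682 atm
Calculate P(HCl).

P(HCl) = 0.00447 atm

(NH₄Cl is a pure solid — omitted from Kₚ.)
At equilibrium, Kₚ = P(NH₃)·P(HCl) = 3.05e-4.
(0.0682)·(P(HCl)) = 3.05e-4
P(HCl) = 0.00447 atm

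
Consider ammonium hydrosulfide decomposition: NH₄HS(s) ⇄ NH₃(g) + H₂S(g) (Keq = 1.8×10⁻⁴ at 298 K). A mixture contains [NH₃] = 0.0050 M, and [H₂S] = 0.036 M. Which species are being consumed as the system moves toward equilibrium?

none (at equilibrium)

(NH₄HS is a pure solid — omitted from Q.)
Q = [NH₃]·[H₂S] = (0.0050)·(0.036) = 1.8×10⁻⁴
Q = 1.8×10⁻⁴ = Keq; the system is at equilibrium.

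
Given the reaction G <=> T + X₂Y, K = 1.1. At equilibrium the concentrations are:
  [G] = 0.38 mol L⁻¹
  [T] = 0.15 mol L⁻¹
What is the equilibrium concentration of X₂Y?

At equilibrium, K = [T]·[X₂Y] / [G] = 1.1.
(0.15)·([X₂Y]) / (0.38) = 1.1
[X₂Y] = 2.79 = 2.8 mol L⁻¹

[X₂Y] = 2.8 mol L⁻¹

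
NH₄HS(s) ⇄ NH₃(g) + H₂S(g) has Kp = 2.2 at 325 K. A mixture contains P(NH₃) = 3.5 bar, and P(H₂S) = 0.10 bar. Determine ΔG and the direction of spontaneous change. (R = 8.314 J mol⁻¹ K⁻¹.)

(NH₄HS is a pure solid — omitted from Qp.)
Qp = P(NH₃)·P(H₂S) = (3.5)·(0.10) = 0.350
ΔG = RT ln(Qp/Kp) = (8.314 J mol⁻¹ K⁻¹)(325 K) × ln(0.350/2.2)
   = (2.702 kJ/mol)(-1.838) = -4.97 kJ/mol
ΔG < 0, so the forward reaction is spontaneous (proceeds forward).

ΔG = -4.97 kJ/mol; the forward reaction is spontaneous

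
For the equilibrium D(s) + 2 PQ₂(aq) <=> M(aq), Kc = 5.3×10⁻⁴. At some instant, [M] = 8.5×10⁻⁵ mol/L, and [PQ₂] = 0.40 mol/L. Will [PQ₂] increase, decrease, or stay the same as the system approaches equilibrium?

stay the same

(D is a pure solid — omitted from Qc.)
Qc = [M] / [PQ₂]² = (8.5×10⁻⁵) / (0.40)² = 5.3×10⁻⁴
Qc = 5.3×10⁻⁴ = Kc; the system is at equilibrium.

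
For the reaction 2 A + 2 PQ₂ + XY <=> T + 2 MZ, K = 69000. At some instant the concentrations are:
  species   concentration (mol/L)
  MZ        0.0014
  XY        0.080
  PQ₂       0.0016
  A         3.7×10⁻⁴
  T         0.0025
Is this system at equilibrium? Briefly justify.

no; Q > K, reaction proceeds in reverse

Q = [T]·[MZ]² / ([A]²·[PQ₂]²·[XY]) = (0.0025)·(0.0014)² / ((3.7×10⁻⁴)²·(0.0016)²·(0.080)) = 1.7×10⁵
Q = 1.7×10⁵ > K = 69000: net reverse reaction.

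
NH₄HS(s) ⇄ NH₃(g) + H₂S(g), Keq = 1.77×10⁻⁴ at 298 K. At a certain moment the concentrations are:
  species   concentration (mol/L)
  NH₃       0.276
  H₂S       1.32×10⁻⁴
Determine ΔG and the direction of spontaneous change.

ΔG = -3.92 kJ/mol; the forward reaction is spontaneous

(NH₄HS is a pure solid — omitted from Q.)
Q = [NH₃]·[H₂S] = (0.276)·(1.32×10⁻⁴) = 3.64×10⁻⁵
ΔG = RT ln(Q/Keq) = (8.314 J mol⁻¹ K⁻¹)(298 K) × ln(3.64×10⁻⁵/1.77×10⁻⁴)
   = (2.478 kJ/mol)(-1.582) = -3.92 kJ/mol
ΔG < 0, so the forward reaction is spontaneous (proceeds forward).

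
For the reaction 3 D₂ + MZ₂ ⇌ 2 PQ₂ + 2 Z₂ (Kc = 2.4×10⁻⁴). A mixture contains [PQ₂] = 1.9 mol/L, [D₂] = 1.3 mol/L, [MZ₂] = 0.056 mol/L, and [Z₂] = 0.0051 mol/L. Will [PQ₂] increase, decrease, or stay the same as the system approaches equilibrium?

Qc = [PQ₂]²·[Z₂]² / ([D₂]³·[MZ₂]) = (1.9)²·(0.0051)² / ((1.3)³·(0.056)) = 7.6×10⁻⁴
Qc = 7.6×10⁻⁴ > Kc = 2.4×10⁻⁴: net reverse reaction.
PQ₂ is a product, so it decreases.

decrease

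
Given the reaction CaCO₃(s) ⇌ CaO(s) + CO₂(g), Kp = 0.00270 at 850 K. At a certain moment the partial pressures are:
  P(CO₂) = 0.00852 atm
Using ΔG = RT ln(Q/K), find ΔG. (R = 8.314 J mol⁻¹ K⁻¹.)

(CaCO₃, CaO are pure solids — omitted from Qp.)
Qp = P(CO₂) = 0.00852
ΔG = RT ln(Qp/Kp) = (8.314 J mol⁻¹ K⁻¹)(850 K) × ln(0.00852/0.00270)
   = (7.067 kJ/mol)(1.149) = 8.12 kJ/mol
ΔG > 0, so the forward reaction is non-spontaneous (proceeds in reverse).

ΔG = 8.12 kJ/mol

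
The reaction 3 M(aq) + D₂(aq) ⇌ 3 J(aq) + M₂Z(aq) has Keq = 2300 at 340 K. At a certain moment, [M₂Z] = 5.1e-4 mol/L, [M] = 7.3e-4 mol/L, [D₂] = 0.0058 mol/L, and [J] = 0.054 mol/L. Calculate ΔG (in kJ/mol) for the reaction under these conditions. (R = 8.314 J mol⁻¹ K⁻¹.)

ΔG = 7.74 kJ/mol

Q = [J]³·[M₂Z] / ([M]³·[D₂]) = (0.054)³·(5.1e-4) / ((7.3e-4)³·(0.0058)) = 35600
ΔG = RT ln(Q/Keq) = (8.314 J mol⁻¹ K⁻¹)(340 K) × ln(35600/2300)
   = (2.827 kJ/mol)(2.739) = 7.74 kJ/mol
ΔG > 0, so the forward reaction is non-spontaneous (proceeds in reverse).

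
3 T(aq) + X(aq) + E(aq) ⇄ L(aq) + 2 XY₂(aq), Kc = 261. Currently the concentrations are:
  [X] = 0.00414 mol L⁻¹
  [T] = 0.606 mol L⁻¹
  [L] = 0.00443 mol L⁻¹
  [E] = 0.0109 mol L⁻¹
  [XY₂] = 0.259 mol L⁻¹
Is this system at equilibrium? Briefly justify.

Qc = [L]·[XY₂]² / ([T]³·[X]·[E]) = (0.00443)·(0.259)² / ((0.606)³·(0.00414)·(0.0109)) = 29.6
Qc = 29.6 < Kc = 261: net forward reaction.

no; Q < K, reaction proceeds forward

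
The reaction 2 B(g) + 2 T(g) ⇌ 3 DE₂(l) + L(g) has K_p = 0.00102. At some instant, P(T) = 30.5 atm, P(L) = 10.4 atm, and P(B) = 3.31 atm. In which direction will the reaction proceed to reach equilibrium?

(DE₂ is a pure liquid — omitted from Q_p.)
Q_p = P(L) / (P(B)²·P(T)²) = (10.4) / ((3.31)²·(30.5)²) = 0.00102
Q_p = 0.00102 = K_p, so the system is already at equilibrium.

neither direction; the system is at equilibrium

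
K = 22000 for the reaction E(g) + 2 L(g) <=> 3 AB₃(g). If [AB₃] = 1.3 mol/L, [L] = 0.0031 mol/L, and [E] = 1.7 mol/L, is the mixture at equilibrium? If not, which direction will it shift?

Q = [AB₃]³ / ([E]·[L]²) = (1.3)³ / ((1.7)·(0.0031)²) = 1.3×10⁵
Q = 1.3×10⁵ > K = 22000: net reverse reaction.

no; Q > K, reaction proceeds in reverse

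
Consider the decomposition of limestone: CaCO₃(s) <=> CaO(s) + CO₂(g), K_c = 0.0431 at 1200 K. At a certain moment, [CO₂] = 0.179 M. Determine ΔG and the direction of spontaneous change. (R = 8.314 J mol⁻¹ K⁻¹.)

ΔG = 14.2 kJ/mol; the forward reaction is non-spontaneous

(CaCO₃, CaO are pure solids — omitted from Q_c.)
Q_c = [CO₂] = 0.179
ΔG = RT ln(Q_c/K_c) = (8.314 J mol⁻¹ K⁻¹)(1200 K) × ln(0.179/0.0431)
   = (9.977 kJ/mol)(1.424) = 14.2 kJ/mol
ΔG > 0, so the forward reaction is non-spontaneous (proceeds in reverse).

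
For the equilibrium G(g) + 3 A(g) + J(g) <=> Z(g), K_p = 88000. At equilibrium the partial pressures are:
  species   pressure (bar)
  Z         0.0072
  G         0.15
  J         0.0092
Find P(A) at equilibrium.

P(A) = 0.039 bar

At equilibrium, K_p = P(Z) / (P(G)·P(A)³·P(J)) = 88000.
(0.0072) / ((0.15)·(P(A))³·(0.0092)) = 88000
P(A)³ = 5.93×10⁻⁵ ⇒ P(A) = 0.039 bar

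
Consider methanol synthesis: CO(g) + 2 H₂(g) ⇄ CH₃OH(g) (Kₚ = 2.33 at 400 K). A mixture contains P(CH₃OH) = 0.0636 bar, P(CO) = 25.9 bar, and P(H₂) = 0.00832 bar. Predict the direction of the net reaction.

Qₚ = P(CH₃OH) / (P(CO)·P(H₂)²) = (0.0636) / ((25.9)·(0.00832)²) = 35.5
Qₚ = 35.5 > Kₚ = 2.33, so the reverse reaction proceeds.

toward reactants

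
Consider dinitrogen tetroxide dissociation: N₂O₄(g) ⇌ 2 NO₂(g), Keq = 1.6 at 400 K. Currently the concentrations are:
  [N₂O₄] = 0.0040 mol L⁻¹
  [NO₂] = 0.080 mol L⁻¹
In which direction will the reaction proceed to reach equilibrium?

Q = [NO₂]² / [N₂O₄] = (0.080)² / (0.0040) = 1.6
Q = 1.6 = Keq, so the system is already at equilibrium.

at equilibrium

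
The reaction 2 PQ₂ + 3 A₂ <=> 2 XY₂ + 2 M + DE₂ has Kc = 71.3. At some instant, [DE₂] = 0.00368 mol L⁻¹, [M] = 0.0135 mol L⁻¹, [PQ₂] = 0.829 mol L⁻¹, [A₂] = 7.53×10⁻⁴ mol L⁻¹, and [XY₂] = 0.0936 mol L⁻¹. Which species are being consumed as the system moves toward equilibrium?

Qc = [XY₂]²·[M]²·[DE₂] / ([PQ₂]²·[A₂]³) = (0.0936)²·(0.0135)²·(0.00368) / ((0.829)²·(7.53×10⁻⁴)³) = 20.0
Qc = 20.0 < Kc = 71.3: net forward reaction.

PQ₂, A₂ (reactants)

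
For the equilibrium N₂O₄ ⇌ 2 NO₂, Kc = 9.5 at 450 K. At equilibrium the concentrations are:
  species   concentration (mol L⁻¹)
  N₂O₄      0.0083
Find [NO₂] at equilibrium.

[NO₂] = 0.28 mol L⁻¹

At equilibrium, Kc = [NO₂]² / [N₂O₄] = 9.5.
([NO₂])² / (0.0083) = 9.5
[NO₂]² = 0.0788 ⇒ [NO₂] = 0.28 mol L⁻¹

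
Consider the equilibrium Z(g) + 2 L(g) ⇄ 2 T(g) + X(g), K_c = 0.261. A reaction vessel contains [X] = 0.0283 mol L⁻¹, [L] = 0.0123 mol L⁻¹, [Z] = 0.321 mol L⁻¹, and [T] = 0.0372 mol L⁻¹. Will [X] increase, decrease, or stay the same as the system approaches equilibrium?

decrease

Q_c = [T]²·[X] / ([Z]·[L]²) = (0.0372)²·(0.0283) / ((0.321)·(0.0123)²) = 0.806
Q_c = 0.806 > K_c = 0.261: net reverse reaction.
X is a product, so it decreases.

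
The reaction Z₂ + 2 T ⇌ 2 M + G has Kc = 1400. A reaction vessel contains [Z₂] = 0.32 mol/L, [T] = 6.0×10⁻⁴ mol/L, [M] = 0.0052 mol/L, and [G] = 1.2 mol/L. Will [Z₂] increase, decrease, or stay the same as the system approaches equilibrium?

Qc = [M]²·[G] / ([Z₂]·[T]²) = (0.0052)²·(1.2) / ((0.32)·(6.0×10⁻⁴)²) = 280
Qc = 280 < Kc = 1400: net forward reaction.
Z₂ is a reactant, so it decreases.

decrease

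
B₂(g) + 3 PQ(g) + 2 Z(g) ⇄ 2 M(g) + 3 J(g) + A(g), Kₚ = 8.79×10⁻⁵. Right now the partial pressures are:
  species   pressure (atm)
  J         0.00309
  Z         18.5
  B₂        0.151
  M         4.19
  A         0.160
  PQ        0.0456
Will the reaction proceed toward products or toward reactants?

forward (toward products)

Qₚ = P(M)²·P(J)³·P(A) / (P(B₂)·P(PQ)³·P(Z)²) = (4.19)²·(0.00309)³·(0.160) / ((0.151)·(0.0456)³·(18.5)²) = 1.69×10⁻⁵
Qₚ = 1.69×10⁻⁵ < Kₚ = 8.79×10⁻⁵, so the forward reaction proceeds.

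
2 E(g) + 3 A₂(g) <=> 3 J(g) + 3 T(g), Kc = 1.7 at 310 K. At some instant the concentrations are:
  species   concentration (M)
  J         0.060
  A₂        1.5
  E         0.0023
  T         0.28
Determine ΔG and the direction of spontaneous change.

ΔG = -4.78 kJ/mol; the forward reaction is spontaneous

Qc = [J]³·[T]³ / ([E]²·[A₂]³) = (0.060)³·(0.28)³ / ((0.0023)²·(1.5)³) = 0.266
ΔG = RT ln(Qc/Kc) = (8.314 J mol⁻¹ K⁻¹)(310 K) × ln(0.266/1.7)
   = (2.577 kJ/mol)(-1.855) = -4.78 kJ/mol
ΔG < 0, so the forward reaction is spontaneous (proceeds forward).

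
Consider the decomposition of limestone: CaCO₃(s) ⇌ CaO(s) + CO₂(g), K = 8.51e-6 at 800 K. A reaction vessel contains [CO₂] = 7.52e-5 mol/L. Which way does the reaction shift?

(CaCO₃, CaO are pure solids — omitted from Q.)
Q = [CO₂] = 7.52e-5
Q = 7.52e-5 > K = 8.51e-6, so the reverse reaction proceeds.

toward reactants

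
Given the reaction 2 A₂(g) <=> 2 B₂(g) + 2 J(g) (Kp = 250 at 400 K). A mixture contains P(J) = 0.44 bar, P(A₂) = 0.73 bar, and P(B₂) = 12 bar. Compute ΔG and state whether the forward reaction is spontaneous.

ΔG = -5.20 kJ/mol; the forward reaction is spontaneous

Qp = P(B₂)²·P(J)² / P(A₂)² = (12)²·(0.44)² / (0.73)² = 52.3
ΔG = RT ln(Qp/Kp) = (8.314 J mol⁻¹ K⁻¹)(400 K) × ln(52.3/250)
   = (3.326 kJ/mol)(-1.564) = -5.20 kJ/mol
ΔG < 0, so the forward reaction is spontaneous (proceeds forward).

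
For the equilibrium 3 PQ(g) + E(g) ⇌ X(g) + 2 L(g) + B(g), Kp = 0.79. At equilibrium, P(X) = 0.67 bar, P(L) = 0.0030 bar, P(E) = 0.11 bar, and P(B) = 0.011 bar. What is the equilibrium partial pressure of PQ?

At equilibrium, Kp = P(X)·P(L)²·P(B) / (P(PQ)³·P(E)) = 0.79.
(0.67)·(0.0030)²·(0.011) / ((P(PQ))³·(0.11)) = 0.79
P(PQ)³ = 7.63×10⁻⁷ ⇒ P(PQ) = 0.0091 bar

P(PQ) = 0.0091 bar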